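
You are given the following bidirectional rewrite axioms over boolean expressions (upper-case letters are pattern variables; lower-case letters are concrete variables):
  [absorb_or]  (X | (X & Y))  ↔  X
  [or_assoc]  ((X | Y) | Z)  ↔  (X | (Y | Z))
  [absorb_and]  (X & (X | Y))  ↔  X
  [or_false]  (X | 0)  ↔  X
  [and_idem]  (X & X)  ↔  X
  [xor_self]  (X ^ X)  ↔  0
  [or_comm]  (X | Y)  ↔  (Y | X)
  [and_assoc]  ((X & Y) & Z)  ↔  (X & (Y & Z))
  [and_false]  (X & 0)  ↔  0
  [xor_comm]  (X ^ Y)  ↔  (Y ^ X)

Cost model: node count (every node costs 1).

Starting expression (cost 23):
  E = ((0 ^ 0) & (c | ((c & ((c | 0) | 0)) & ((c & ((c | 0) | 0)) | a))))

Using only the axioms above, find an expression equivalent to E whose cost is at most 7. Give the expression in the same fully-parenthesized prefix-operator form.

((0 ^ 0) & (c | c))   [cost 7]

1. [absorb_and →] ((c & ((c | 0) | 0)) & ((c & ((c | 0) | 0)) | a))  →  (c & ((c | 0) | 0));  E = ((0 ^ 0) & (c | (c & ((c | 0) | 0))))
2. [or_false →] (c | 0)  →  c;  E = ((0 ^ 0) & (c | (c & (c | 0))))
3. [absorb_and →] (c & (c | 0))  →  c;  cost 7 ≤ 7, done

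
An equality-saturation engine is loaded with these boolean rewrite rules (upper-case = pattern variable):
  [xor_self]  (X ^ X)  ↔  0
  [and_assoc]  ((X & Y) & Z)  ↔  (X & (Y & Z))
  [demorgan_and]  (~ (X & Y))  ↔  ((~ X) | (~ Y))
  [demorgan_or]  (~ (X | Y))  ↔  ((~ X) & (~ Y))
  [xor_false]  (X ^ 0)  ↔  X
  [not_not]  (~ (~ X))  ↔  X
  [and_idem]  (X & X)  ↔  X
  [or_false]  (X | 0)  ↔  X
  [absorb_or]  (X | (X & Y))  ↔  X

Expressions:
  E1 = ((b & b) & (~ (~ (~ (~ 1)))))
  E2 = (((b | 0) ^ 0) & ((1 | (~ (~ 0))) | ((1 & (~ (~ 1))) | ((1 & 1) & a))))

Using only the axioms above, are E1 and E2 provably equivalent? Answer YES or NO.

(1) (~ (~ 1))  =[not_not →]=  1    ⊢ ((b & b) & (~ (~ 1)))
(2) (~ (~ 1))  =[not_not →]=  1    ⊢ ((b & b) & 1)
(3) (b & b)  =[and_idem →]=  b    ⊢ (b & 1)
(4) 1  =[absorb_or ←]=  (1 | (1 & 1))    ⊢ (b & (1 | (1 & 1)))
(5) (1 & 1)  =[absorb_or ←]=  ((1 & 1) | ((1 & 1) & a))    ⊢ (b & (1 | ((1 & 1) | ((1 & 1) & a))))
(6) b  =[or_false ←]=  (b | 0)    ⊢ ((b | 0) & (1 | ((1 & 1) | ((1 & 1) & a))))
(7) (b | 0)  =[xor_false ←]=  ((b | 0) ^ 0)    ⊢ (((b | 0) ^ 0) & (1 | ((1 & 1) | ((1 & 1) & a))))
(8) 1  =[or_false ←]=  (1 | 0)    ⊢ (((b | 0) ^ 0) & ((1 | 0) | ((1 & 1) | ((1 & 1) & a))))
(9) 0  =[not_not ←]=  (~ (~ 0))    ⊢ (((b | 0) ^ 0) & ((1 | (~ (~ 0))) | ((1 & 1) | ((1 & 1) & a))))
(10) 1  =[not_not ←]=  (~ (~ 1))    ⊢ E2

YES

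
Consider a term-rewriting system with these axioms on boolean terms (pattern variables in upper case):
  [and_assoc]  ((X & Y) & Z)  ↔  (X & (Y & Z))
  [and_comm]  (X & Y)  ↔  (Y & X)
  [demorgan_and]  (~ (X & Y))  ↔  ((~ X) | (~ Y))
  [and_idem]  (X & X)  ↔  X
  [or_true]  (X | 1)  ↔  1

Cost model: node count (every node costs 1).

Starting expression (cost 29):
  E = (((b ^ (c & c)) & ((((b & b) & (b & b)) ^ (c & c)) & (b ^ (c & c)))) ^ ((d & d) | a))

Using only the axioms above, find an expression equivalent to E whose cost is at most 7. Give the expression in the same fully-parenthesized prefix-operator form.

((b ^ c) ^ (d | a))   [cost 7]

(1) ((b & b) & (b & b))  =[and_idem →]=  (b & b)    ⊢ (((b ^ (c & c)) & (((b & b) ^ (c & c)) & (b ^ (c & c)))) ^ ((d & d) | a))
(2) (b & b)  =[and_idem →]=  b    ⊢ (((b ^ (c & c)) & ((b ^ (c & c)) & (b ^ (c & c)))) ^ ((d & d) | a))
(3) ((b ^ (c & c)) & (b ^ (c & c)))  =[and_idem →]=  (b ^ (c & c))    ⊢ (((b ^ (c & c)) & (b ^ (c & c))) ^ ((d & d) | a))
(4) (d & d)  =[and_idem →]=  d    ⊢ (((b ^ (c & c)) & (b ^ (c & c))) ^ (d | a))
(5) ((b ^ (c & c)) & (b ^ (c & c)))  =[and_idem →]=  (b ^ (c & c))    ⊢ ((b ^ (c & c)) ^ (d | a))
(6) (c & c)  =[and_idem →]=  c    ⊢ cost 7, within 7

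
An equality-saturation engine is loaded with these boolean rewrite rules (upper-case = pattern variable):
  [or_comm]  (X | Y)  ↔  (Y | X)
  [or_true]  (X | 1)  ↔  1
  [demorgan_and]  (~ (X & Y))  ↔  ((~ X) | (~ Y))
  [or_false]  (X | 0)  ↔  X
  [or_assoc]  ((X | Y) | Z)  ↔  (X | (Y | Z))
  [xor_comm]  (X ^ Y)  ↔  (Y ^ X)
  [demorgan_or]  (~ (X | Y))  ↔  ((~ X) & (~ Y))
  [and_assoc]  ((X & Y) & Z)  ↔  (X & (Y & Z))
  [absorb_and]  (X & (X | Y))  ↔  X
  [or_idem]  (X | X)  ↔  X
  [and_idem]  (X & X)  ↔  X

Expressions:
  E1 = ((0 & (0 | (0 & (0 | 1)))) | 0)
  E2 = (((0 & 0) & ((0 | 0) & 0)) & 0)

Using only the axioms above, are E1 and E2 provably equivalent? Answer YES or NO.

1. [absorb_and →] (0 & (0 | 1))  →  0;  E1 = ((0 & (0 | 0)) | 0)
2. [or_false →] ((0 & (0 | 0)) | 0)  →  (0 & (0 | 0))
3. [or_false →] (0 | 0)  →  0;  E1 = (0 & 0)
4. [and_idem ←] 0  →  (0 & 0);  E1 = ((0 & 0) & 0)
5. [and_idem ←] (0 & 0)  →  ((0 & 0) & (0 & 0));  E1 = (((0 & 0) & (0 & 0)) & 0)
6. [or_idem ←] 0  →  (0 | 0);  this is E2

YES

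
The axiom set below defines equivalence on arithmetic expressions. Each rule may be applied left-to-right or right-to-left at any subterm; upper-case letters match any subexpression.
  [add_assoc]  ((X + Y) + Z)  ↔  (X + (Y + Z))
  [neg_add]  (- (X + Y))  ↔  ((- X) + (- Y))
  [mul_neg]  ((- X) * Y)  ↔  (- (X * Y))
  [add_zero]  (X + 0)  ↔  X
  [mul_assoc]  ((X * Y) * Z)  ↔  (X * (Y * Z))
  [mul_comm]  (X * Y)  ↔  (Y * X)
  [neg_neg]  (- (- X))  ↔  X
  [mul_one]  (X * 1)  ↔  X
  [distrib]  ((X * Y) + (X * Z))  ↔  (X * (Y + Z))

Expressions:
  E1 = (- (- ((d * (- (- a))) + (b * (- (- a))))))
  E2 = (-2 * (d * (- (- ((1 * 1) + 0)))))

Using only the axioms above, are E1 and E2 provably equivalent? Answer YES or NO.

The axioms are sound identities: if E1 ↔* E2 then E1 and E2 evaluate identically under any assignment.
Under a=0, b=0, d=1: E1 evaluates to 0, E2 to -2. Distinct ⇒ no rewrite sequence connects them.

NO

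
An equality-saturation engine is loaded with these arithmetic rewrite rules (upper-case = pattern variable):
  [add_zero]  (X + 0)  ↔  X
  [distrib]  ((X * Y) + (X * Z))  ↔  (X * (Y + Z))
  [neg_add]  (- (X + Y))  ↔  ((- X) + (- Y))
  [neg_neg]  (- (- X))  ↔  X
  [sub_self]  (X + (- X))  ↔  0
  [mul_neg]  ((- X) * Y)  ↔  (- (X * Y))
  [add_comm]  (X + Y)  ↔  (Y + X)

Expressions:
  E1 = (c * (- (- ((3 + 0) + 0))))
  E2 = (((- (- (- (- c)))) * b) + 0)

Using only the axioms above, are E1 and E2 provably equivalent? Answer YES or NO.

NO

The axioms are sound identities: if E1 ↔* E2 then E1 and E2 evaluate identically under any assignment.
Under b=0, c=1: E1 evaluates to 3, E2 to 0. Distinct ⇒ no rewrite sequence connects them.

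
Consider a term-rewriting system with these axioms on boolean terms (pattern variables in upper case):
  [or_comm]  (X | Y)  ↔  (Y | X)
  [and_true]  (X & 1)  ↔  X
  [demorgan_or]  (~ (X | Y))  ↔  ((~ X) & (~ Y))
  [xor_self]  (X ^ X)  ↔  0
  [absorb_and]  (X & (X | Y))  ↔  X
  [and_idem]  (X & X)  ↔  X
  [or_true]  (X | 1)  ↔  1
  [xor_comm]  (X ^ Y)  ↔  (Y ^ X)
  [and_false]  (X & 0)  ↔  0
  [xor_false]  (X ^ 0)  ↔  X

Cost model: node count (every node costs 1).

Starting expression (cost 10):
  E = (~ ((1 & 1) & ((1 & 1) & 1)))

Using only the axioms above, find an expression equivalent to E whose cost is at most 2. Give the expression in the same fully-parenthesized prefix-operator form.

1. [and_idem →] (1 & 1)  →  1;  E = (~ ((1 & 1) & (1 & 1)))
2. [and_idem →] ((1 & 1) & (1 & 1))  →  (1 & 1);  E = (~ (1 & 1))
3. [and_true →] (1 & 1)  →  1;  cost 2 ≤ 2, done

(~ 1)   [cost 2]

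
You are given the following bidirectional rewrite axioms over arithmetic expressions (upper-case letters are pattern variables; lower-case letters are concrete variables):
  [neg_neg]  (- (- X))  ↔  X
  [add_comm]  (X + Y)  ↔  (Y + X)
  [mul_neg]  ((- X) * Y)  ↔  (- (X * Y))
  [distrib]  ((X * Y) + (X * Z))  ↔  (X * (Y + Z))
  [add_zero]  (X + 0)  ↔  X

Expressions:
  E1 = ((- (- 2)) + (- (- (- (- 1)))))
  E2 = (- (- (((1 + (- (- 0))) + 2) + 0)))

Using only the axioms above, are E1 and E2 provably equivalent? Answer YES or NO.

YES

step 1: neg_neg (→) rewrites (- (- 1)) into 1, now ((- (- 2)) + (- (- 1)))
step 2: add_comm (→) rewrites ((- (- 2)) + (- (- 1))) into ((- (- 1)) + (- (- 2)))
step 3: neg_neg (→) rewrites (- (- 1)) into 1, now (1 + (- (- 2)))
step 4: neg_neg (→) rewrites (- (- 2)) into 2, now (1 + 2)
step 5: add_zero (←) rewrites 1 into (1 + 0), now ((1 + 0) + 2)
step 6: neg_neg (←) rewrites 0 into (- (- 0)), now ((1 + (- (- 0))) + 2)
step 7: add_zero (←) rewrites ((1 + (- (- 0))) + 2) into (((1 + (- (- 0))) + 2) + 0)
step 8: neg_neg (←) rewrites (((1 + (- (- 0))) + 2) + 0) into (- (- (((1 + (- (- 0))) + 2) + 0))), which is E2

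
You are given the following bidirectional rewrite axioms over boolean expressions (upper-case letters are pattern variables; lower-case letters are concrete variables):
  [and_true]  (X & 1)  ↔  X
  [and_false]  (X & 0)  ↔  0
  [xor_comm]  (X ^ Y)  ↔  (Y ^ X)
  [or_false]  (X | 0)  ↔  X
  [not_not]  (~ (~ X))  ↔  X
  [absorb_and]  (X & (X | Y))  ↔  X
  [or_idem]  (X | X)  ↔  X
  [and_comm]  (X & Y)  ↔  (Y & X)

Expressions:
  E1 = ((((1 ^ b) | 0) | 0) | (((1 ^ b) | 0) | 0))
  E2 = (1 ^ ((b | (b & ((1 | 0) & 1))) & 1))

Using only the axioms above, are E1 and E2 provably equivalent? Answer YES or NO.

(1) ((((1 ^ b) | 0) | 0) | (((1 ^ b) | 0) | 0))  =[or_idem →]=  (((1 ^ b) | 0) | 0)
(2) (((1 ^ b) | 0) | 0)  =[or_false →]=  ((1 ^ b) | 0)
(3) ((1 ^ b) | 0)  =[or_false →]=  (1 ^ b)
(4) b  =[and_true ←]=  (b & 1)    ⊢ (1 ^ (b & 1))
(5) b  =[or_idem ←]=  (b | b)    ⊢ (1 ^ ((b | b) & 1))
(6) b  =[and_true ←]=  (b & 1)    ⊢ (1 ^ ((b | (b & 1)) & 1))
(7) 1  =[or_false ←]=  (1 | 0)    ⊢ (1 ^ ((b | (b & (1 | 0))) & 1))
(8) (1 | 0)  =[and_true ←]=  ((1 | 0) & 1)    ⊢ E2

YES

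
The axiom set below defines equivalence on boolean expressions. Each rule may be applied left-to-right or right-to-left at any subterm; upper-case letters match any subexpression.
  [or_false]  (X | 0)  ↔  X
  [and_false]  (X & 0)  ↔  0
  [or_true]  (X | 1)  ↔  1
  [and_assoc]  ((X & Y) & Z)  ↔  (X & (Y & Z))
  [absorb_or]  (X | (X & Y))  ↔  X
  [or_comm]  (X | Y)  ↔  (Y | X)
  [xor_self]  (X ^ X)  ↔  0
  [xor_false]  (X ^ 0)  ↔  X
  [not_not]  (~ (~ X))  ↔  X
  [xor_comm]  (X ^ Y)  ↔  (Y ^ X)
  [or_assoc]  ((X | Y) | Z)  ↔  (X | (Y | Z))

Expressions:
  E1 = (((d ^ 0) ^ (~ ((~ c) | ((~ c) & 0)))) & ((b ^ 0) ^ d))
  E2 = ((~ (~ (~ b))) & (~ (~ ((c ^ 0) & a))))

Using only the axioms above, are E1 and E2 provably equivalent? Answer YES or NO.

Every axiom is a valid identity, so a rewrite proof would force E1 and E2 to agree under every assignment.
At a=0, b=0, c=0, d=1: E1 = 1 but E2 = 0; they differ, so no derivation exists.

NO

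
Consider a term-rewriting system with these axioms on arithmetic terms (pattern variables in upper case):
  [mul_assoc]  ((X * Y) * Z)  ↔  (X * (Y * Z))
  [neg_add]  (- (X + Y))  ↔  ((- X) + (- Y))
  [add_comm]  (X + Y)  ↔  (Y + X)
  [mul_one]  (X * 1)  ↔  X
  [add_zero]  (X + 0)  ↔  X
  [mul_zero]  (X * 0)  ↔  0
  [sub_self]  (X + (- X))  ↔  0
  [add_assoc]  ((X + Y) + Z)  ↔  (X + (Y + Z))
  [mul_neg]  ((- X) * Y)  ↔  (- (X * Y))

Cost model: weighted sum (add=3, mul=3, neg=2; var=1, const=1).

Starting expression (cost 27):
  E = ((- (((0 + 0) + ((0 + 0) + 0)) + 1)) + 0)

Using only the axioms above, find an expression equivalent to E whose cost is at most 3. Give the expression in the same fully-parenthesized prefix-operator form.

(- 1)   [cost 3]

1. [add_zero →] ((0 + 0) + 0)  →  (0 + 0);  E = ((- (((0 + 0) + (0 + 0)) + 1)) + 0)
2. [add_zero →] (0 + 0)  →  0;  E = ((- ((0 + (0 + 0)) + 1)) + 0)
3. [add_comm →] (0 + (0 + 0))  →  ((0 + 0) + 0);  E = ((- (((0 + 0) + 0) + 1)) + 0)
4. [add_zero →] ((- (((0 + 0) + 0) + 1)) + 0)  →  (- (((0 + 0) + 0) + 1))
5. [add_zero →] (0 + 0)  →  0;  E = (- ((0 + 0) + 1))
6. [add_comm →] ((0 + 0) + 1)  →  (1 + (0 + 0));  E = (- (1 + (0 + 0)))
7. [add_zero →] (0 + 0)  →  0;  E = (- (1 + 0))
8. [add_zero →] (1 + 0)  →  1;  cost 3 ≤ 3, done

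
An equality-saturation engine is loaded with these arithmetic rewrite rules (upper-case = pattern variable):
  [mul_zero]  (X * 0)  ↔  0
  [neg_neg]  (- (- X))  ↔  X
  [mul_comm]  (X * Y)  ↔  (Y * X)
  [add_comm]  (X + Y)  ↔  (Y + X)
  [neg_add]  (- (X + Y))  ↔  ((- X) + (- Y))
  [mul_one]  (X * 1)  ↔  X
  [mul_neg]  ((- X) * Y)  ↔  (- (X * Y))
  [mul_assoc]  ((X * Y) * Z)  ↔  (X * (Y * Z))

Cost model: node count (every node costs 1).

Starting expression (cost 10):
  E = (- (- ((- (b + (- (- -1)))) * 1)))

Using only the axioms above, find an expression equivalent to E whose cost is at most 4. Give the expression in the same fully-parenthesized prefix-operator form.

(- (b + -1))   [cost 4]

1. [mul_one →] ((- (b + (- (- -1)))) * 1)  →  (- (b + (- (- -1))));  E = (- (- (- (b + (- (- -1))))))
2. [neg_neg →] (- (- (- (b + (- (- -1))))))  →  (- (b + (- (- -1))))
3. [neg_neg →] (- (- -1))  →  -1;  cost 4 ≤ 4, done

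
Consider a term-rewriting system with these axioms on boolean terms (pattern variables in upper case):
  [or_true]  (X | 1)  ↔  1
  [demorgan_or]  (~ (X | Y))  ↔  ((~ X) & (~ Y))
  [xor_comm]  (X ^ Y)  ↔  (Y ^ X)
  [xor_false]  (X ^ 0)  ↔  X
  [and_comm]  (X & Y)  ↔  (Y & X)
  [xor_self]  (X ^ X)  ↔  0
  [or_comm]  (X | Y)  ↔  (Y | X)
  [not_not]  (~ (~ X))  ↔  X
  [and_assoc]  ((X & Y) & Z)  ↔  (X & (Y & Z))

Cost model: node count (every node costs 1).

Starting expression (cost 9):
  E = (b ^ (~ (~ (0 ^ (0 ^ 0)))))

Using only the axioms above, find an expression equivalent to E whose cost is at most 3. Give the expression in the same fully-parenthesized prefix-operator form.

(1) (~ (~ (0 ^ (0 ^ 0))))  =[not_not →]=  (0 ^ (0 ^ 0))    ⊢ (b ^ (0 ^ (0 ^ 0)))
(2) (0 ^ 0)  =[xor_self →]=  0    ⊢ (b ^ (0 ^ 0))
(3) (0 ^ 0)  =[xor_self →]=  0    ⊢ cost 3, within 3

(b ^ 0)   [cost 3]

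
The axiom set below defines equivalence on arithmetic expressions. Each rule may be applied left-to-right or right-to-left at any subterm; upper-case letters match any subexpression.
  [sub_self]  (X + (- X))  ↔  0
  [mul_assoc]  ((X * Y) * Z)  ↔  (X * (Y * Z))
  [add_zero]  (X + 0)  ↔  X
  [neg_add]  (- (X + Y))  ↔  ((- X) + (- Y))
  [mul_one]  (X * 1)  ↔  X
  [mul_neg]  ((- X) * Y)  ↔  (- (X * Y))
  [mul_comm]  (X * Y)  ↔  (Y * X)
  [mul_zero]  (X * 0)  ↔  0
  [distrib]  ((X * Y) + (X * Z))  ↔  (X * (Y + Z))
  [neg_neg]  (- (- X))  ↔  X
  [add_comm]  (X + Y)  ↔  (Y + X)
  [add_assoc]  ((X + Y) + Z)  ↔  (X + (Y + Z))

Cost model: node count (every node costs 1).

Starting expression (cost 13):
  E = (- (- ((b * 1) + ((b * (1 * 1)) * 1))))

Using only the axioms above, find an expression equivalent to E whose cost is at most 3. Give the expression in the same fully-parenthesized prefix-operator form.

1. [neg_neg →] (- (- ((b * 1) + ((b * (1 * 1)) * 1))))  →  ((b * 1) + ((b * (1 * 1)) * 1))
2. [mul_one →] ((b * (1 * 1)) * 1)  →  (b * (1 * 1));  E = ((b * 1) + (b * (1 * 1)))
3. [mul_one →] (1 * 1)  →  1;  E = ((b * 1) + (b * 1))
4. [mul_one →] (b * 1)  →  b;  E = ((b * 1) + b)
5. [mul_one →] (b * 1)  →  b;  cost 3 ≤ 3, done

(b + b)   [cost 3]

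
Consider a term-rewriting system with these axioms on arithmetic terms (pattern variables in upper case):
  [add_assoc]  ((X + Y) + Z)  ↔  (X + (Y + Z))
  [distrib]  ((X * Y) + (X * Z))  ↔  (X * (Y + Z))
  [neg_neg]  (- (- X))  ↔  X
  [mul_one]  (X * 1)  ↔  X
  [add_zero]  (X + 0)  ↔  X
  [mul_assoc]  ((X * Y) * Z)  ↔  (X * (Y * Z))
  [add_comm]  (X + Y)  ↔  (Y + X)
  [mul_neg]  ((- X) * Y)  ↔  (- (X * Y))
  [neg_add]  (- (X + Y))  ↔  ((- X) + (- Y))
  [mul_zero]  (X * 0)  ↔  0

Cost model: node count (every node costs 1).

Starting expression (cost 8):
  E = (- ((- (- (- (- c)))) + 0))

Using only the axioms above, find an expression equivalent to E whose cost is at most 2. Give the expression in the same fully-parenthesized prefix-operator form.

(- c)   [cost 2]

1. [add_zero →] ((- (- (- (- c)))) + 0)  →  (- (- (- (- c))));  E = (- (- (- (- (- c)))))
2. [neg_neg →] (- (- (- (- c))))  →  (- (- c));  E = (- (- (- c)))
3. [neg_neg →] (- (- (- c)))  →  (- c);  cost 2 ≤ 2, done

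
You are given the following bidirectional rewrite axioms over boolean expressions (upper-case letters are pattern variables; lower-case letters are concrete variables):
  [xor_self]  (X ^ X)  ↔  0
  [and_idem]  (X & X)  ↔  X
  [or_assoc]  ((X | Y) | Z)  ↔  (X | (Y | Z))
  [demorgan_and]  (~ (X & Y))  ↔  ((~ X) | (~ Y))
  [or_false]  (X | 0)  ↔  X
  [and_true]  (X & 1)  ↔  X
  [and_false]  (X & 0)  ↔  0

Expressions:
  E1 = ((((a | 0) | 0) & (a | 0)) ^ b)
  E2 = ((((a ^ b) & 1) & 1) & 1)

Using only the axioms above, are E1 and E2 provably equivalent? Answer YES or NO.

YES

(1) ((a | 0) | 0)  =[or_false →]=  (a | 0)    ⊢ (((a | 0) & (a | 0)) ^ b)
(2) ((a | 0) & (a | 0))  =[and_idem →]=  (a | 0)    ⊢ ((a | 0) ^ b)
(3) (a | 0)  =[or_false →]=  a    ⊢ (a ^ b)
(4) (a ^ b)  =[and_true ←]=  ((a ^ b) & 1)
(5) (a ^ b)  =[and_true ←]=  ((a ^ b) & 1)    ⊢ (((a ^ b) & 1) & 1)
(6) (((a ^ b) & 1) & 1)  =[and_true ←]=  ((((a ^ b) & 1) & 1) & 1)    ⊢ E2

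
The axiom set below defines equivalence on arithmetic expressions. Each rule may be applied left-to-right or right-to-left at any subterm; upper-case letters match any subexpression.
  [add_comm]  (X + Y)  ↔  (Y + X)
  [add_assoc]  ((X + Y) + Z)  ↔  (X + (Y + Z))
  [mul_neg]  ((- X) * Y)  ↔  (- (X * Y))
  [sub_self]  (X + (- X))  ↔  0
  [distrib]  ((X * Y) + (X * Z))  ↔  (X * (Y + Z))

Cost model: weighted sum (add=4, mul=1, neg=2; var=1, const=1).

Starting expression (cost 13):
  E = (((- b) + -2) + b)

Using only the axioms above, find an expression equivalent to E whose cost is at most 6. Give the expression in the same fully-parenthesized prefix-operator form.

1. [add_assoc →] (((- b) + -2) + b)  →  ((- b) + (-2 + b))
2. [add_comm →] ((- b) + (-2 + b))  →  ((-2 + b) + (- b))
3. [add_assoc →] ((-2 + b) + (- b))  →  (-2 + (b + (- b)))
4. [sub_self →] (b + (- b))  →  0;  cost 6 ≤ 6, done

(-2 + 0)   [cost 6]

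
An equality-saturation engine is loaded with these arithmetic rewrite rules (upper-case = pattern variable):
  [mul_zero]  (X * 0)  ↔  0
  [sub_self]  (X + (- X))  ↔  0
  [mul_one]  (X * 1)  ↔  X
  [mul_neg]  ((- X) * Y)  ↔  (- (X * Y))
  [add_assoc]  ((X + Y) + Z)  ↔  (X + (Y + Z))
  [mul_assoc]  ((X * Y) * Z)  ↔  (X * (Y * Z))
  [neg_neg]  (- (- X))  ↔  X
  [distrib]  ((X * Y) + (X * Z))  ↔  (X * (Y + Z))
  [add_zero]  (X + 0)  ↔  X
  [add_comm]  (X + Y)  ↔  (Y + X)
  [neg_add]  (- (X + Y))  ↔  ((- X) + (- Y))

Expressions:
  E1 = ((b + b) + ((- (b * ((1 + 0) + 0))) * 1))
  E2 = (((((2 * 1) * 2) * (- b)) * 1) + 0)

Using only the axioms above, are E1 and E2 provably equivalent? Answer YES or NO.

The axioms are sound identities: if E1 ↔* E2 then E1 and E2 evaluate identically under any assignment.
Under b=1: E1 evaluates to 1, E2 to -4. Distinct ⇒ no rewrite sequence connects them.

NO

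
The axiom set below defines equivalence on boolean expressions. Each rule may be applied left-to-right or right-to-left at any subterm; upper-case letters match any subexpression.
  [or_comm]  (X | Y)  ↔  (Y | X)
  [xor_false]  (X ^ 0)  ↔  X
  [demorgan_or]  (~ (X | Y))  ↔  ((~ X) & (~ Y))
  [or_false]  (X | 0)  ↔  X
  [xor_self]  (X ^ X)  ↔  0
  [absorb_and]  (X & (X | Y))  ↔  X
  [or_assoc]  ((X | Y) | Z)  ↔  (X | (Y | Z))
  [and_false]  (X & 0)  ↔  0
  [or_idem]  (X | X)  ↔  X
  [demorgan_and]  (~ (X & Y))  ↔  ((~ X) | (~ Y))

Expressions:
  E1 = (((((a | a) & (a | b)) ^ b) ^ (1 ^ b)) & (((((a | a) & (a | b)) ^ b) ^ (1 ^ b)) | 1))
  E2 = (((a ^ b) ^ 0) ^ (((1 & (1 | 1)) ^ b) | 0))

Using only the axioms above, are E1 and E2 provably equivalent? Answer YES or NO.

YES

1. [absorb_and →] (((((a | a) & (a | b)) ^ b) ^ (1 ^ b)) & (((((a | a) & (a | b)) ^ b) ^ (1 ^ b)) | 1))  →  ((((a | a) & (a | b)) ^ b) ^ (1 ^ b))
2. [or_idem →] (a | a)  →  a;  E1 = (((a & (a | b)) ^ b) ^ (1 ^ b))
3. [absorb_and →] (a & (a | b))  →  a;  E1 = ((a ^ b) ^ (1 ^ b))
4. [or_false ←] (1 ^ b)  →  ((1 ^ b) | 0);  E1 = ((a ^ b) ^ ((1 ^ b) | 0))
5. [absorb_and ←] 1  →  (1 & (1 | 1));  E1 = ((a ^ b) ^ (((1 & (1 | 1)) ^ b) | 0))
6. [xor_false ←] (a ^ b)  →  ((a ^ b) ^ 0);  this is E2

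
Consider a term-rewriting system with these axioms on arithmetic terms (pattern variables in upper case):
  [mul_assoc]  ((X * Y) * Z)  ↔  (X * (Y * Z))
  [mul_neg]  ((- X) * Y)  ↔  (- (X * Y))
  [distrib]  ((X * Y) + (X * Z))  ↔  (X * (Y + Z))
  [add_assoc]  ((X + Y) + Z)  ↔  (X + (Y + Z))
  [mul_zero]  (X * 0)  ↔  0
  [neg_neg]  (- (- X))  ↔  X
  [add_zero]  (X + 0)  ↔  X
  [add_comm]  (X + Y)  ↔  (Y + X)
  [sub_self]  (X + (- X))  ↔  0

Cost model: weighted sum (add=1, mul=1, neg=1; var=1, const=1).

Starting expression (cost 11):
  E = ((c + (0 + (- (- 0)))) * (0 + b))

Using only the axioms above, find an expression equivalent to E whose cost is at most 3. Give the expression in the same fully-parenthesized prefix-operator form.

step 1: neg_neg (→) rewrites (- (- 0)) into 0, now ((c + (0 + 0)) * (0 + b))
step 2: add_comm (→) rewrites (0 + b) into (b + 0), now ((c + (0 + 0)) * (b + 0))
step 3: add_zero (→) rewrites (0 + 0) into 0, now ((c + 0) * (b + 0))
step 4: add_zero (→) rewrites (b + 0) into b, now ((c + 0) * b)
step 5: add_zero (→) rewrites (c + 0) into c, reaching cost 3 (bound 3)

(c * b)   [cost 3]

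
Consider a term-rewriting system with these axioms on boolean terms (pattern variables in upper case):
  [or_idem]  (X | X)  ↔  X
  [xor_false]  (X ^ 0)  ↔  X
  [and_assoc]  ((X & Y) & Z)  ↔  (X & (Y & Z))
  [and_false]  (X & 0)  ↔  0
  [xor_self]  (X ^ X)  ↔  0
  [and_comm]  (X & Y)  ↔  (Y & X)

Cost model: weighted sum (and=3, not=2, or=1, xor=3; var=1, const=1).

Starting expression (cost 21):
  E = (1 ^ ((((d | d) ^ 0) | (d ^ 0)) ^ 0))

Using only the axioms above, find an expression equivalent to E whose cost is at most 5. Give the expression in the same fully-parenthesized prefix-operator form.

step 1: xor_false (→) rewrites ((((d | d) ^ 0) | (d ^ 0)) ^ 0) into (((d | d) ^ 0) | (d ^ 0)), now (1 ^ (((d | d) ^ 0) | (d ^ 0)))
step 2: or_idem (→) rewrites (d | d) into d, now (1 ^ ((d ^ 0) | (d ^ 0)))
step 3: or_idem (→) rewrites ((d ^ 0) | (d ^ 0)) into (d ^ 0), now (1 ^ (d ^ 0))
step 4: xor_false (→) rewrites (d ^ 0) into d, reaching cost 5 (bound 5)

(1 ^ d)   [cost 5]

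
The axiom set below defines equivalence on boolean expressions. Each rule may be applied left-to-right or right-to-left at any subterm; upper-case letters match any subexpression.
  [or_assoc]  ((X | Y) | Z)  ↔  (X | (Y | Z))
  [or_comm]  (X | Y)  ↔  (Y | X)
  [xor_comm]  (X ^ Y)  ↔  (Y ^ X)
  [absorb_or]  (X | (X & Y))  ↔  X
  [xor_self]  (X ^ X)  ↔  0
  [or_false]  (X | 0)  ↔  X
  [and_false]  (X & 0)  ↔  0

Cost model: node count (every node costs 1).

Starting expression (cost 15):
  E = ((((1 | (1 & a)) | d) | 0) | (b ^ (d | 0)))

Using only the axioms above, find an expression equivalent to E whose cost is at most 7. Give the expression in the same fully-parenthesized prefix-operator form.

((1 | d) | (b ^ d))   [cost 7]

1. [or_false →] (d | 0)  →  d;  E = ((((1 | (1 & a)) | d) | 0) | (b ^ d))
2. [absorb_or →] (1 | (1 & a))  →  1;  E = (((1 | d) | 0) | (b ^ d))
3. [or_false →] ((1 | d) | 0)  →  (1 | d);  cost 7 ≤ 7, done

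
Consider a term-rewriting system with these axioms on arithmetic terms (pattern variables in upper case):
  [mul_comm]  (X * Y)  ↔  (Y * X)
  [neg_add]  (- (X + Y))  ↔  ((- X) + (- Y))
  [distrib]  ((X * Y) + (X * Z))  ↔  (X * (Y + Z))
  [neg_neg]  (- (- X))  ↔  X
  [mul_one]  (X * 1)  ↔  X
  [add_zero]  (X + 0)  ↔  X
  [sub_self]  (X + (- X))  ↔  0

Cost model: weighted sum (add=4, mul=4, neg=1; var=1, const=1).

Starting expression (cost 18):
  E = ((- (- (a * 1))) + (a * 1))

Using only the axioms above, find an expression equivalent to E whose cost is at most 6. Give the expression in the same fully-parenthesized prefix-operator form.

(a + a)   [cost 6]

1. [mul_one →] (a * 1)  →  a;  E = ((- (- a)) + (a * 1))
2. [mul_one →] (a * 1)  →  a;  E = ((- (- a)) + a)
3. [neg_neg →] (- (- a))  →  a;  cost 6 ≤ 6, done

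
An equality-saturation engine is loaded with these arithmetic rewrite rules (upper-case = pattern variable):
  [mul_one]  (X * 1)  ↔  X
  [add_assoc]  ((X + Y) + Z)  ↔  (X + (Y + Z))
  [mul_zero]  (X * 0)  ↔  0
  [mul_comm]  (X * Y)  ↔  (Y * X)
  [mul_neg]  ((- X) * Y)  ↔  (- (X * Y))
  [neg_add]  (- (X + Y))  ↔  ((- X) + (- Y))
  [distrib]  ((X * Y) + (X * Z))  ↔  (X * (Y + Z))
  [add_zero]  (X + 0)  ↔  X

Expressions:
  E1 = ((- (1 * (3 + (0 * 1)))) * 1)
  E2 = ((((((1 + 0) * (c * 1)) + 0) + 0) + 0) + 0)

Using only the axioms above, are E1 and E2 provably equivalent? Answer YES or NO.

NO

All listed rules preserve value, hence provable equivalence implies equal values everywhere; look for a separating assignment.
c=0 gives E1 ↦ -3, E2 ↦ 0; values differ ⇒ not provably equivalent.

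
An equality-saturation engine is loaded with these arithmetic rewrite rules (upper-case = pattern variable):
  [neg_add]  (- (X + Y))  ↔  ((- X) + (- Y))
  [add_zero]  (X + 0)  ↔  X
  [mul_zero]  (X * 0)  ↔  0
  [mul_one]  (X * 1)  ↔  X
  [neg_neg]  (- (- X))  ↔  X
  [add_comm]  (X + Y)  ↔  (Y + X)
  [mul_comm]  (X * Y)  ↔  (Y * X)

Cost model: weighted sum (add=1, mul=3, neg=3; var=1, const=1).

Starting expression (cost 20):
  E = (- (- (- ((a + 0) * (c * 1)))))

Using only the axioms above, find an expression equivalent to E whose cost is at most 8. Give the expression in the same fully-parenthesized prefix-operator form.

(- (a * c))   [cost 8]

1. [mul_one →] (c * 1)  →  c;  E = (- (- (- ((a + 0) * c))))
2. [neg_neg →] (- (- (- ((a + 0) * c))))  →  (- ((a + 0) * c))
3. [add_zero →] (a + 0)  →  a;  cost 8 ≤ 8, done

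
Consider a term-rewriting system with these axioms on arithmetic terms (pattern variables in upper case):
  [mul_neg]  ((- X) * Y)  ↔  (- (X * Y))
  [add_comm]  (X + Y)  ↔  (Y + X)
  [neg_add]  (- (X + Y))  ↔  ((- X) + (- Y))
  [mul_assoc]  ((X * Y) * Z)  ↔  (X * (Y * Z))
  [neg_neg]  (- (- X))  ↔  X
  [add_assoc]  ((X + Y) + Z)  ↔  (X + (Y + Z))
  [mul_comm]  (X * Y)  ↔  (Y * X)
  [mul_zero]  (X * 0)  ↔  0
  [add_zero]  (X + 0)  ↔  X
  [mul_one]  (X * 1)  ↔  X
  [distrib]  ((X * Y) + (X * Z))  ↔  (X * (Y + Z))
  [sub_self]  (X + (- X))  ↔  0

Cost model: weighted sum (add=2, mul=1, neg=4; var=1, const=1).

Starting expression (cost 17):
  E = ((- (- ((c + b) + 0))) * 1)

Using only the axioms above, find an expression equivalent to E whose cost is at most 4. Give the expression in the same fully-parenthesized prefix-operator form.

(1) ((- (- ((c + b) + 0))) * 1)  =[mul_one →]=  (- (- ((c + b) + 0)))
(2) (- (- ((c + b) + 0)))  =[neg_neg →]=  ((c + b) + 0)
(3) (c + b)  =[add_comm →]=  (b + c)    ⊢ ((b + c) + 0)
(4) ((b + c) + 0)  =[add_zero →]=  (b + c)    ⊢ cost 4, within 4

(b + c)   [cost 4]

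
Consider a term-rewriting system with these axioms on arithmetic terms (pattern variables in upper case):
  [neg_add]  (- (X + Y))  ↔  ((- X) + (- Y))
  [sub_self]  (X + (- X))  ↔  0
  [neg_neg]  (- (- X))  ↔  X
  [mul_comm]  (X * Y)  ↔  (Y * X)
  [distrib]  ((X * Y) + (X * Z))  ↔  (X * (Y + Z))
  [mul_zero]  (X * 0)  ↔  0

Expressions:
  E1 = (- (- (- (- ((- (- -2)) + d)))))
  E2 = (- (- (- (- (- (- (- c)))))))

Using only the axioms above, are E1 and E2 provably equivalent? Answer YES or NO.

Every axiom is a valid identity, so a rewrite proof would force E1 and E2 to agree under every assignment.
At c=0, d=0: E1 = -2 but E2 = 0; they differ, so no derivation exists.

NO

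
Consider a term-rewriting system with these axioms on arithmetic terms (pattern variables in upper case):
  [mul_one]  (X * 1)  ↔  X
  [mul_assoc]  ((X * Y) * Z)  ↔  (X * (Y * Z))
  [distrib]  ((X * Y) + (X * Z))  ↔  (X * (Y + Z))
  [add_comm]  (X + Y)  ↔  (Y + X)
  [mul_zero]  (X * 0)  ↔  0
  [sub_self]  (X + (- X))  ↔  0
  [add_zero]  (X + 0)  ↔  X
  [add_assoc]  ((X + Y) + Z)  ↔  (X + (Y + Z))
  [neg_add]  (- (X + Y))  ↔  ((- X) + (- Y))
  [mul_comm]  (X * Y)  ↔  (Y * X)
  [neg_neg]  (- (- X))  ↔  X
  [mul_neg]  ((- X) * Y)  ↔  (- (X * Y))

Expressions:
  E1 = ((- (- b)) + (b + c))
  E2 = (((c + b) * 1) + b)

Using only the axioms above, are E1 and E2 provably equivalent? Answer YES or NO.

step 1: neg_neg (→) rewrites (- (- b)) into b, now (b + (b + c))
step 2: add_comm (→) rewrites (b + (b + c)) into ((b + c) + b)
step 3: mul_one (←) rewrites (b + c) into ((b + c) * 1), now (((b + c) * 1) + b)
step 4: add_comm (→) rewrites (b + c) into (c + b), which is E2

YES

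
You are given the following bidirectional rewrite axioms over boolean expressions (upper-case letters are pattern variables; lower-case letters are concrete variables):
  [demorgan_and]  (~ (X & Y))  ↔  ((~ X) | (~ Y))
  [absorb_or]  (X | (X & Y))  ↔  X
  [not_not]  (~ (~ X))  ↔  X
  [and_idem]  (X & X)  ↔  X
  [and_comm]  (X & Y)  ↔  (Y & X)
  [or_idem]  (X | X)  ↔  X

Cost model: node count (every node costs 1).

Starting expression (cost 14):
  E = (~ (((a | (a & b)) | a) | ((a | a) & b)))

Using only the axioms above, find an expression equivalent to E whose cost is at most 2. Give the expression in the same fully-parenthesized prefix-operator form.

(1) (a | (a & b))  =[absorb_or →]=  a    ⊢ (~ ((a | a) | ((a | a) & b)))
(2) ((a | a) | ((a | a) & b))  =[absorb_or →]=  (a | a)    ⊢ (~ (a | a))
(3) (a | a)  =[or_idem →]=  a    ⊢ cost 2, within 2

(~ a)   [cost 2]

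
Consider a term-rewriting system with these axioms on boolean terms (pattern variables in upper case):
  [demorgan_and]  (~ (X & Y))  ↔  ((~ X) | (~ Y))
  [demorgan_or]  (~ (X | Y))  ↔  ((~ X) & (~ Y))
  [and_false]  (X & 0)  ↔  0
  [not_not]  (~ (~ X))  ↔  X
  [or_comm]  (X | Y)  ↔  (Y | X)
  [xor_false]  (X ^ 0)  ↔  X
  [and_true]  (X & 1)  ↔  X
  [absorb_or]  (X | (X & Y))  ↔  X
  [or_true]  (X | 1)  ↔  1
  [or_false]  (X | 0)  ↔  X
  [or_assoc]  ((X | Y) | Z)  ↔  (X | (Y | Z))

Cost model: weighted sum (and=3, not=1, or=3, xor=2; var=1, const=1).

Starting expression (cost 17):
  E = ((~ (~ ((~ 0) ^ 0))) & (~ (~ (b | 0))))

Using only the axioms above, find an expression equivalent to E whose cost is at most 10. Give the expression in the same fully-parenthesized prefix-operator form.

1. [not_not →] (~ (~ ((~ 0) ^ 0)))  →  ((~ 0) ^ 0);  E = (((~ 0) ^ 0) & (~ (~ (b | 0))))
2. [xor_false →] ((~ 0) ^ 0)  →  (~ 0);  E = ((~ 0) & (~ (~ (b | 0))))
3. [not_not →] (~ (~ (b | 0)))  →  (b | 0);  cost 10 ≤ 10, done

((~ 0) & (b | 0))   [cost 10]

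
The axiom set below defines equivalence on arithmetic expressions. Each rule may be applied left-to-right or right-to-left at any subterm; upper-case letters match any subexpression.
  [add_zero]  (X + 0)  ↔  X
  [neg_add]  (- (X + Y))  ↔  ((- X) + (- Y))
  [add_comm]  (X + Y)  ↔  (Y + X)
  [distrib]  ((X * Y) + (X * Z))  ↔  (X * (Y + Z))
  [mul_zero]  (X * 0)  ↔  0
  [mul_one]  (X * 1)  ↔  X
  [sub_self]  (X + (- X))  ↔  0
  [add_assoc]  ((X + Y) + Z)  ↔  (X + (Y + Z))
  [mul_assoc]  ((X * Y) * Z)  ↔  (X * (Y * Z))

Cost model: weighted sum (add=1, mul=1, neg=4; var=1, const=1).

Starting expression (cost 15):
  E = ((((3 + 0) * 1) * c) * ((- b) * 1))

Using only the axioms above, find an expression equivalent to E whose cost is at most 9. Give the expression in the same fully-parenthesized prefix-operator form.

((3 * c) * (- b))   [cost 9]

(1) ((- b) * 1)  =[mul_one →]=  (- b)    ⊢ ((((3 + 0) * 1) * c) * (- b))
(2) (3 + 0)  =[add_zero →]=  3    ⊢ (((3 * 1) * c) * (- b))
(3) (3 * 1)  =[mul_one →]=  3    ⊢ cost 9, within 9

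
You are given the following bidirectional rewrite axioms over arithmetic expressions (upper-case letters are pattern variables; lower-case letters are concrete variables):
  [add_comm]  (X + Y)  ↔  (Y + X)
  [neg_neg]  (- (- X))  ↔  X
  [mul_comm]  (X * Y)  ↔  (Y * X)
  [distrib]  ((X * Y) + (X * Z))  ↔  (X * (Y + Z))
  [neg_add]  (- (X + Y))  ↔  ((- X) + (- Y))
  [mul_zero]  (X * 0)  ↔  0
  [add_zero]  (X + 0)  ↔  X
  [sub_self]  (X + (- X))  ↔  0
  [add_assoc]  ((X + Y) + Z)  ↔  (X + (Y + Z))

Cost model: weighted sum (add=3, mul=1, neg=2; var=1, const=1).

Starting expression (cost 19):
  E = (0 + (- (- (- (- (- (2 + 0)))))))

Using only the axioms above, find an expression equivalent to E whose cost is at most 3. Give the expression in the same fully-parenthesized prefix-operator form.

(- 2)   [cost 3]

step 1: neg_neg (→) rewrites (- (- (2 + 0))) into (2 + 0), now (0 + (- (- (- (2 + 0)))))
step 2: add_zero (→) rewrites (2 + 0) into 2, now (0 + (- (- (- 2))))
step 3: add_comm (→) rewrites (0 + (- (- (- 2)))) into ((- (- (- 2))) + 0)
step 4: add_zero (→) rewrites ((- (- (- 2))) + 0) into (- (- (- 2)))
step 5: neg_neg (→) rewrites (- (- 2)) into 2, reaching cost 3 (bound 3)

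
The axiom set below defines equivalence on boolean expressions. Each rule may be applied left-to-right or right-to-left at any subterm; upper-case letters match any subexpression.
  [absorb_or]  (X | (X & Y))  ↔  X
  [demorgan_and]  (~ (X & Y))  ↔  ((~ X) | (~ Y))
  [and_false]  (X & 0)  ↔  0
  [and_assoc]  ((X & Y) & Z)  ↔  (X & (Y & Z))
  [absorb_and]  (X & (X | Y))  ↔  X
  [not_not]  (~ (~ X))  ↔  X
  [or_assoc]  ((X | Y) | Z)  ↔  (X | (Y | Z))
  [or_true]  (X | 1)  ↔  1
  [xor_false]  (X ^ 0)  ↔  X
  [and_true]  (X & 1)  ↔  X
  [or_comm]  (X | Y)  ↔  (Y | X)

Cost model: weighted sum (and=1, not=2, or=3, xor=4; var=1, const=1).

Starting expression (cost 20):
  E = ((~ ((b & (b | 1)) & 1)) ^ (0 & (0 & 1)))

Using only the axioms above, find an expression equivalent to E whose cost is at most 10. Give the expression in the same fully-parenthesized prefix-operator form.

((~ b) ^ (0 & 0))   [cost 10]

step 1: and_true (→) rewrites (0 & 1) into 0, now ((~ ((b & (b | 1)) & 1)) ^ (0 & 0))
step 2: and_true (→) rewrites ((b & (b | 1)) & 1) into (b & (b | 1)), now ((~ (b & (b | 1))) ^ (0 & 0))
step 3: absorb_and (→) rewrites (b & (b | 1)) into b, reaching cost 10 (bound 10)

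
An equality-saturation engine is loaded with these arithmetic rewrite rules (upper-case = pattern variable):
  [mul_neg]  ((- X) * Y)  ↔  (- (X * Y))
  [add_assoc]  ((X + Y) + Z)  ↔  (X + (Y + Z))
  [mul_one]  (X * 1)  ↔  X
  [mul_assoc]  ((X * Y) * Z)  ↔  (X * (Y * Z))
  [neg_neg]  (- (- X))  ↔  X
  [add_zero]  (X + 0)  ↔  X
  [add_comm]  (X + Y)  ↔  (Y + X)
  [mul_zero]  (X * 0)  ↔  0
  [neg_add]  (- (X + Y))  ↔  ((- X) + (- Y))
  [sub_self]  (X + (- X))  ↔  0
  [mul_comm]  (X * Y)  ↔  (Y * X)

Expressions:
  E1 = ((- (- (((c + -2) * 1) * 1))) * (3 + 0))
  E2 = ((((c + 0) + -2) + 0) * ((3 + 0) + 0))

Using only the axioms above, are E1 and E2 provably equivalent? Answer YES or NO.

YES

(1) ((c + -2) * 1)  =[mul_one →]=  (c + -2)    ⊢ ((- (- ((c + -2) * 1))) * (3 + 0))
(2) (- (- ((c + -2) * 1)))  =[neg_neg →]=  ((c + -2) * 1)    ⊢ (((c + -2) * 1) * (3 + 0))
(3) ((c + -2) * 1)  =[mul_one →]=  (c + -2)    ⊢ ((c + -2) * (3 + 0))
(4) c  =[add_zero ←]=  (c + 0)    ⊢ (((c + 0) + -2) * (3 + 0))
(5) ((c + 0) + -2)  =[add_zero ←]=  (((c + 0) + -2) + 0)    ⊢ ((((c + 0) + -2) + 0) * (3 + 0))
(6) 3  =[add_zero ←]=  (3 + 0)    ⊢ E2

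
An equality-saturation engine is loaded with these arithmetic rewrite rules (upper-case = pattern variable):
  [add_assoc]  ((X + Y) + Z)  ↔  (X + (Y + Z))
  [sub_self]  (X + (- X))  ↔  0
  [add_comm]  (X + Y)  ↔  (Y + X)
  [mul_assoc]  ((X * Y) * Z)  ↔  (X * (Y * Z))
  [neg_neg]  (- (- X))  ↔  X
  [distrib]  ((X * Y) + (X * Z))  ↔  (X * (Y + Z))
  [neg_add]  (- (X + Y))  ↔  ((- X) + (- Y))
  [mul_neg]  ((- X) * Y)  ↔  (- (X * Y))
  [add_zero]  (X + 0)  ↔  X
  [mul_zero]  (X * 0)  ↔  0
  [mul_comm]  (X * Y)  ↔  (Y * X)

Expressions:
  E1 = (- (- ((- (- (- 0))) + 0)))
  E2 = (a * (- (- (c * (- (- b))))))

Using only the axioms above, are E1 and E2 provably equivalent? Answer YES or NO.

The axioms are sound identities: if E1 ↔* E2 then E1 and E2 evaluate identically under any assignment.
Under a=1, b=1, c=1: E1 evaluates to 0, E2 to 1. Distinct ⇒ no rewrite sequence connects them.

NO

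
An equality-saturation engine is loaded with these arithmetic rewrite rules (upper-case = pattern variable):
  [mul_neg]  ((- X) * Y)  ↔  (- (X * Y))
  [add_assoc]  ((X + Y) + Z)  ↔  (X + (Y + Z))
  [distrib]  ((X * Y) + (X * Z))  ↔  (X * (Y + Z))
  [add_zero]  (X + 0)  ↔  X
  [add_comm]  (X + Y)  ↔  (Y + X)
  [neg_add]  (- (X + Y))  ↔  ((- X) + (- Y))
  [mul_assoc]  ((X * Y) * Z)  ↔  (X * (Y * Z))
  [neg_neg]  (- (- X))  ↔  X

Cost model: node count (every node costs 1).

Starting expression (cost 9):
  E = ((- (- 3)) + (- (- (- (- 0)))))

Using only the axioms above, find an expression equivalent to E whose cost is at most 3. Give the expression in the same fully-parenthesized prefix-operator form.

1. [neg_neg →] (- (- (- 0)))  →  (- 0);  E = ((- (- 3)) + (- (- 0)))
2. [neg_neg →] (- (- 0))  →  0;  E = ((- (- 3)) + 0)
3. [add_zero →] ((- (- 3)) + 0)  →  (- (- 3));  cost 3 ≤ 3, done

(- (- 3))   [cost 3]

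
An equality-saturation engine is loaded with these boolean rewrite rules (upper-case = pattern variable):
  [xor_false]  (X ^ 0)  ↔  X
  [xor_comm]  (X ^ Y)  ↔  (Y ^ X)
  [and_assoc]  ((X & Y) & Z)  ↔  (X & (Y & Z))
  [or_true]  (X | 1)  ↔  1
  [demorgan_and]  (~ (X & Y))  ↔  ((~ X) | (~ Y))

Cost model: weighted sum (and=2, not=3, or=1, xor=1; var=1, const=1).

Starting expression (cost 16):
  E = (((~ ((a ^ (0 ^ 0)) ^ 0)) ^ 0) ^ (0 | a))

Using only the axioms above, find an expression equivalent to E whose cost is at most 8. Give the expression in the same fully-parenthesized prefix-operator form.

((~ a) ^ (0 | a))   [cost 8]

(1) ((~ ((a ^ (0 ^ 0)) ^ 0)) ^ 0)  =[xor_false →]=  (~ ((a ^ (0 ^ 0)) ^ 0))    ⊢ ((~ ((a ^ (0 ^ 0)) ^ 0)) ^ (0 | a))
(2) (0 ^ 0)  =[xor_false →]=  0    ⊢ ((~ ((a ^ 0) ^ 0)) ^ (0 | a))
(3) ((a ^ 0) ^ 0)  =[xor_false →]=  (a ^ 0)    ⊢ ((~ (a ^ 0)) ^ (0 | a))
(4) (a ^ 0)  =[xor_false →]=  a    ⊢ cost 8, within 8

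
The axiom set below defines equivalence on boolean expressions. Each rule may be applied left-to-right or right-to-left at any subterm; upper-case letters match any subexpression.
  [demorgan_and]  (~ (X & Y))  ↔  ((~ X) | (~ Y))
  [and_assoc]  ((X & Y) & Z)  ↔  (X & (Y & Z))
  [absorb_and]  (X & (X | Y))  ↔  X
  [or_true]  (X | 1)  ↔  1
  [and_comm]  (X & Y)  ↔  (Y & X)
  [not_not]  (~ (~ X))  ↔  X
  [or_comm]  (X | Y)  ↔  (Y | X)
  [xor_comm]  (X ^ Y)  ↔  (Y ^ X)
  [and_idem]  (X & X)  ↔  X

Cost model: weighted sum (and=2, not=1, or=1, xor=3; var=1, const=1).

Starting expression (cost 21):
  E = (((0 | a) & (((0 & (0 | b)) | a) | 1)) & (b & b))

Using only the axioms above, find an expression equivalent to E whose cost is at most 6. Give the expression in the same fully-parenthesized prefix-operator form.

((0 | a) & b)   [cost 6]

step 1: absorb_and (→) rewrites (0 & (0 | b)) into 0, now (((0 | a) & ((0 | a) | 1)) & (b & b))
step 2: and_idem (→) rewrites (b & b) into b, now (((0 | a) & ((0 | a) | 1)) & b)
step 3: absorb_and (→) rewrites ((0 | a) & ((0 | a) | 1)) into (0 | a), reaching cost 6 (bound 6)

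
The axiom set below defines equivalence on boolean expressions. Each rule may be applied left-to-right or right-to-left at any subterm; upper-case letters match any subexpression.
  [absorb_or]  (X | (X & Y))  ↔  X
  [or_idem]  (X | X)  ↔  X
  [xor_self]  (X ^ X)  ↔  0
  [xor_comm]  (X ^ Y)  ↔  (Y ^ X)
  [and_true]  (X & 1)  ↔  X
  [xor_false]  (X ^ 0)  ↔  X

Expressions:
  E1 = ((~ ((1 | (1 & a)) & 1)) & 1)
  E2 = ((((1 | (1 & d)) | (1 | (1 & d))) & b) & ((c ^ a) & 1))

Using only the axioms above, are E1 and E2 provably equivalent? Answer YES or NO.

All listed rules preserve value, hence provable equivalence implies equal values everywhere; look for a separating assignment.
a=0, b=1, c=1, d=0 gives E1 ↦ 0, E2 ↦ 1; values differ ⇒ not provably equivalent.

NO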